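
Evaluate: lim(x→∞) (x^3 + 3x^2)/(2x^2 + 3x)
This is an ∞/∞ indeterminate form.

Apply L'Hôpital's rule: differentiate numerator and denominator separately.
  f(x) = x^3 + 3·x^2   ⇒   f'(x) = 3·x^2 + 6·x
  g(x) = 2·x^2 + 3·x   ⇒   g'(x) = 4·x + 3
  lim(x→∞) f'(x)/g'(x) = lim(x→∞) (3·x^2 + 6·x)/(4·x + 3)
  = ∞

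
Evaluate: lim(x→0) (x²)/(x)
This is a 0/0 indeterminate form.

Apply L'Hôpital's rule: differentiate numerator and denominator separately.
  f(x) = x^2   ⇒   f'(x) = 2·x
  g(x) = x   ⇒   g'(x) = 1
  lim(x→0) f'(x)/g'(x) = lim(x→0) (2·x)/(1)
  = 0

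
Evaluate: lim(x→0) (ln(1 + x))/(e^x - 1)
This is a 0/0 indeterminate form.

Apply L'Hôpital's rule: differentiate numerator and denominator separately.
  f(x) = ln(x + 1)   ⇒   f'(x) = 1/(x + 1)
  g(x) = e^(x) - 1   ⇒   g'(x) = e^(x)
  lim(x→0) f'(x)/g'(x) = lim(x→0) (1/(x + 1))/(e^(x))
  = 1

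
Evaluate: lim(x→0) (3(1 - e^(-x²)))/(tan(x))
This is a 0/0 indeterminate form.

Apply L'Hôpital's rule: differentiate numerator and denominator separately.
  f(x) = 3 - 3·e^(-x^2)   ⇒   f'(x) = 6·x·e^(-x^2)
  g(x) = tan(x)   ⇒   g'(x) = tan(x)^2 + 1
  lim(x→0) f'(x)/g'(x) = lim(x→0) (6·x·e^(-x^2))/(tan(x)^2 + 1)
  = 0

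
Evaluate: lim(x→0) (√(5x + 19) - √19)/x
This is a standard limit.

Factor or rationalize the expression:
  lim(x→0) (√(5x + 19) - √19)/x = 5·sqrt(19)/38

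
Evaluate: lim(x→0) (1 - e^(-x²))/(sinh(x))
This is a 0/0 indeterminate form.

Apply L'Hôpital's rule: differentiate numerator and denominator separately.
  f(x) = 1 - e^(-x^2)   ⇒   f'(x) = 2·x·e^(-x^2)
  g(x) = sinh(x)   ⇒   g'(x) = cosh(x)
  lim(x→0) f'(x)/g'(x) = lim(x→0) (2·x·e^(-x^2))/(cosh(x))
  = 0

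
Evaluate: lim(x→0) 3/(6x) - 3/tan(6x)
This is an ∞-∞ indeterminate form.

Combine fractions or rationalize to convert ∞-∞ to 0/0 form:
  lim(x→0) 3/(6x) - 3/tan(6x) = 0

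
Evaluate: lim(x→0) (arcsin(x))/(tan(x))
This is a 0/0 indeterminate form.

Apply L'Hôpital's rule: differentiate numerator and denominator separately.
  f(x) = asin(x)   ⇒   f'(x) = 1/sqrt(1 - x^2)
  g(x) = tan(x)   ⇒   g'(x) = tan(x)^2 + 1
  lim(x→0) f'(x)/g'(x) = lim(x→0) (1/sqrt(1 - x^2))/(tan(x)^2 + 1)
  = 1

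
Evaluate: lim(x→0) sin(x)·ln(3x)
This is a 0·∞ indeterminate form.

Rewrite 0·∞ as a quotient (0/0 or ∞/∞ form), then apply L'Hôpital's rule:
  lim(x→0) sin(x)·ln(3x) = 0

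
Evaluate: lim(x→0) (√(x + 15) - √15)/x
This is a standard limit.

Factor or rationalize the expression:
  lim(x→0) (√(x + 15) - √15)/x = sqrt(15)/30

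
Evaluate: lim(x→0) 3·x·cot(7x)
This is a 0·∞ indeterminate form.

Rewrite 0·∞ as a quotient (0/0 or ∞/∞ form), then apply L'Hôpital's rule:
  lim(x→0) 3·x·cot(7x) = 3/7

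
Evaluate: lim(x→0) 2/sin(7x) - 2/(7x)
This is an ∞-∞ indeterminate form.

Combine fractions or rationalize to convert ∞-∞ to 0/0 form:
  lim(x→0) 2/sin(7x) - 2/(7x) = 0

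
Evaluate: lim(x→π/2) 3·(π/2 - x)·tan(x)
This is a 0·∞ indeterminate form.

Rewrite 0·∞ as a quotient (0/0 or ∞/∞ form), then apply L'Hôpital's rule:
  lim(x→π/2) 3·(π/2 - x)·tan(x) = 3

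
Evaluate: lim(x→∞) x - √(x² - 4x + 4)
This is an ∞-∞ indeterminate form.

Combine fractions or rationalize to convert ∞-∞ to 0/0 form:
  lim(x→∞) x - √(x² - 4x + 4) = 2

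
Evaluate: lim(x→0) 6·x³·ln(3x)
This is a 0·∞ indeterminate form.

Rewrite 0·∞ as a quotient (0/0 or ∞/∞ form), then apply L'Hôpital's rule:
  lim(x→0) 6·x³·ln(3x) = 0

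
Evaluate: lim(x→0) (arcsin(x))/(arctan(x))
This is a 0/0 indeterminate form.

Apply L'Hôpital's rule: differentiate numerator and denominator separately.
  f(x) = asin(x)   ⇒   f'(x) = 1/sqrt(1 - x^2)
  g(x) = atan(x)   ⇒   g'(x) = 1/(x^2 + 1)
  lim(x→0) f'(x)/g'(x) = lim(x→0) (1/sqrt(1 - x^2))/(1/(x^2 + 1))
  = 1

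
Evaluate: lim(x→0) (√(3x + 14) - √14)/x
This is a standard limit.

Factor or rationalize the expression:
  lim(x→0) (√(3x + 14) - √14)/x = 3·sqrt(14)/28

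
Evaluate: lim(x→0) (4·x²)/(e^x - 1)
This is a 0/0 indeterminate form.

Apply L'Hôpital's rule: differentiate numerator and denominator separately.
  f(x) = 4·x^2   ⇒   f'(x) = 8·x
  g(x) = e^(x) - 1   ⇒   g'(x) = e^(x)
  lim(x→0) f'(x)/g'(x) = lim(x→0) (8·x)/(e^(x))
  = 0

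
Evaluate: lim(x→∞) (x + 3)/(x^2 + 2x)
This is an ∞/∞ indeterminate form.

Apply L'Hôpital's rule: differentiate numerator and denominator separately.
  f(x) = x + 3   ⇒   f'(x) = 1
  g(x) = x^2 + 2·x   ⇒   g'(x) = 2·x + 2
  lim(x→∞) f'(x)/g'(x) = lim(x→∞) (1)/(2·x + 2)
  = 0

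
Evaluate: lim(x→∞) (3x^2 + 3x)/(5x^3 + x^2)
This is an ∞/∞ indeterminate form.

Apply L'Hôpital's rule: differentiate numerator and denominator separately.
  f(x) = 3·x^2 + 3·x   ⇒   f'(x) = 6·x + 3
  g(x) = 5·x^3 + x^2   ⇒   g'(x) = 15·x^2 + 2·x
  lim(x→∞) f'(x)/g'(x) = lim(x→∞) (6·x + 3)/(15·x^2 + 2·x)
  = 0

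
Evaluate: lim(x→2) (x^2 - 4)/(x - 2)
This is a standard limit.

Factor or rationalize the expression:
  lim(x→2) (x^2 - 4)/(x - 2) = 4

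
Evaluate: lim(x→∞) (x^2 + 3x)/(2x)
This is an ∞/∞ indeterminate form.

Apply L'Hôpital's rule: differentiate numerator and denominator separately.
  f(x) = x^2 + 3·x   ⇒   f'(x) = 2·x + 3
  g(x) = 2·x   ⇒   g'(x) = 2
  lim(x→∞) f'(x)/g'(x) = lim(x→∞) (2·x + 3)/(2)
  = ∞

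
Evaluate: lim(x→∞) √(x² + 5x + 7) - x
This is an ∞-∞ indeterminate form.

Combine fractions or rationalize to convert ∞-∞ to 0/0 form:
  lim(x→∞) √(x² + 5x + 7) - x = 5/2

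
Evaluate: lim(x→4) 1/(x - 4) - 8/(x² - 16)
This is an ∞-∞ indeterminate form.

Combine fractions or rationalize to convert ∞-∞ to 0/0 form:
  lim(x→4) 1/(x - 4) - 8/(x² - 16) = 1/8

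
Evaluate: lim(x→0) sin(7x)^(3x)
This is an exponential indeterminate form.

For exponential indeterminate forms, take the natural log:
  Let L = lim(x→0) sin(7x)^(3x)
  Then ln(L) = lim(x→0) [exponent × ln(base)]
  Evaluate using L'Hôpital or standard limits, then exponentiate.
  L = 1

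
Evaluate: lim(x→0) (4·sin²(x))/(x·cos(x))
This is a 0/0 indeterminate form.

Apply L'Hôpital's rule: differentiate numerator and denominator separately.
  f(x) = 4·sin(x)^2   ⇒   f'(x) = 8·sin(x)·cos(x)
  g(x) = x·cos(x)   ⇒   g'(x) = -x·sin(x) + cos(x)
  lim(x→0) f'(x)/g'(x) = lim(x→0) (8·sin(x)·cos(x))/(-x·sin(x) + cos(x))
  = 0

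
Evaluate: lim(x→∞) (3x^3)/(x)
This is an ∞/∞ indeterminate form.

Apply L'Hôpital's rule: differentiate numerator and denominator separately.
  f(x) = 3·x^3   ⇒   f'(x) = 9·x^2
  g(x) = x   ⇒   g'(x) = 1
  lim(x→∞) f'(x)/g'(x) = lim(x→∞) (9·x^2)/(1)
  = ∞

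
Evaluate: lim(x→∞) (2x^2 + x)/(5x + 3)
This is an ∞/∞ indeterminate form.

Apply L'Hôpital's rule: differentiate numerator and denominator separately.
  f(x) = 2·x^2 + x   ⇒   f'(x) = 4·x + 1
  g(x) = 5·x + 3   ⇒   g'(x) = 5
  lim(x→∞) f'(x)/g'(x) = lim(x→∞) (4·x + 1)/(5)
  = ∞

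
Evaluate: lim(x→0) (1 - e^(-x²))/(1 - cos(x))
This is a 0/0 indeterminate form.

Apply L'Hôpital's rule: differentiate numerator and denominator separately.
  f(x) = 1 - e^(-x^2)   ⇒   f'(x) = 2·x·e^(-x^2)
  g(x) = 1 - cos(x)   ⇒   g'(x) = sin(x)
  lim(x→0) f'(x)/g'(x) = lim(x→0) (2·x·e^(-x^2))/(sin(x))
  = 2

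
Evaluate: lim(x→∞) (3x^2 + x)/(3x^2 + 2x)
This is an ∞/∞ indeterminate form.

Apply L'Hôpital's rule: differentiate numerator and denominator separately.
  f(x) = 3·x^2 + x   ⇒   f'(x) = 6·x + 1
  g(x) = 3·x^2 + 2·x   ⇒   g'(x) = 6·x + 2
  lim(x→∞) f'(x)/g'(x) = lim(x→∞) (6·x + 1)/(6·x + 2)
  = 1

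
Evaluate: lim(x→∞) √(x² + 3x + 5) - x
This is an ∞-∞ indeterminate form.

Combine fractions or rationalize to convert ∞-∞ to 0/0 form:
  lim(x→∞) √(x² + 3x + 5) - x = 3/2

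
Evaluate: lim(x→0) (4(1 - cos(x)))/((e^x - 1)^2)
This is a 0/0 indeterminate form.

Apply L'Hôpital's rule: differentiate numerator and denominator separately.
  f(x) = 4 - 4·cos(x)   ⇒   f'(x) = 4·sin(x)
  g(x) = (e^(x) - 1)^2   ⇒   g'(x) = 2·(e^(x) - 1)·e^(x)
  lim(x→0) f'(x)/g'(x) = lim(x→0) (4·sin(x))/(2·(e^(x) - 1)·e^(x))
  = 2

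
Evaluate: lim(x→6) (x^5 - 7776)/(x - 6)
This is a standard limit.

Factor or rationalize the expression:
  lim(x→6) (x^5 - 7776)/(x - 6) = 6480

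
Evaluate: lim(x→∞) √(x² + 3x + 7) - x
This is an ∞-∞ indeterminate form.

Combine fractions or rationalize to convert ∞-∞ to 0/0 form:
  lim(x→∞) √(x² + 3x + 7) - x = 3/2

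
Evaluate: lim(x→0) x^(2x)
This is an exponential indeterminate form.

For exponential indeterminate forms, take the natural log:
  Let L = lim(x→0) x^(2x)
  Then ln(L) = lim(x→0) [exponent × ln(base)]
  Evaluate using L'Hôpital or standard limits, then exponentiate.
  L = 1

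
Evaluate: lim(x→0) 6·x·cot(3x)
This is a 0·∞ indeterminate form.

Rewrite 0·∞ as a quotient (0/0 or ∞/∞ form), then apply L'Hôpital's rule:
  lim(x→0) 6·x·cot(3x) = 2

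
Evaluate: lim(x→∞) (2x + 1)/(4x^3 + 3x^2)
This is an ∞/∞ indeterminate form.

Apply L'Hôpital's rule: differentiate numerator and denominator separately.
  f(x) = 2·x + 1   ⇒   f'(x) = 2
  g(x) = 4·x^3 + 3·x^2   ⇒   g'(x) = 12·x^2 + 6·x
  lim(x→∞) f'(x)/g'(x) = lim(x→∞) (2)/(12·x^2 + 6·x)
  = 0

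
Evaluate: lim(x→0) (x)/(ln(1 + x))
This is a 0/0 indeterminate form.

Apply L'Hôpital's rule: differentiate numerator and denominator separately.
  f(x) = x   ⇒   f'(x) = 1
  g(x) = ln(x + 1)   ⇒   g'(x) = 1/(x + 1)
  lim(x→0) f'(x)/g'(x) = lim(x→0) (1)/(1/(x + 1))
  = 1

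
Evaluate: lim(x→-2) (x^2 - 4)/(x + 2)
This is a standard limit.

Factor or rationalize the expression:
  lim(x→-2) (x^2 - 4)/(x + 2) = -4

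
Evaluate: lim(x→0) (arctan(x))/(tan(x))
This is a 0/0 indeterminate form.

Apply L'Hôpital's rule: differentiate numerator and denominator separately.
  f(x) = atan(x)   ⇒   f'(x) = 1/(x^2 + 1)
  g(x) = tan(x)   ⇒   g'(x) = tan(x)^2 + 1
  lim(x→0) f'(x)/g'(x) = lim(x→0) (1/(x^2 + 1))/(tan(x)^2 + 1)
  = 1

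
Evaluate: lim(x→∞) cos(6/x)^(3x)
This is an exponential indeterminate form.

For exponential indeterminate forms, take the natural log:
  Let L = lim(x→∞) cos(6/x)^(3x)
  Then ln(L) = lim(x→∞) [exponent × ln(base)]
  Evaluate using L'Hôpital or standard limits, then exponentiate.
  L = 1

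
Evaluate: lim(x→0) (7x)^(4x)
This is an exponential indeterminate form.

For exponential indeterminate forms, take the natural log:
  Let L = lim(x→0) (7x)^(4x)
  Then ln(L) = lim(x→0) [exponent × ln(base)]
  Evaluate using L'Hôpital or standard limits, then exponentiate.
  L = 1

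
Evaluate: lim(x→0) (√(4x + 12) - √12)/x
This is a standard limit.

Factor or rationalize the expression:
  lim(x→0) (√(4x + 12) - √12)/x = sqrt(3)/3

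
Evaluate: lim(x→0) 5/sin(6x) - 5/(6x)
This is an ∞-∞ indeterminate form.

Combine fractions or rationalize to convert ∞-∞ to 0/0 form:
  lim(x→0) 5/sin(6x) - 5/(6x) = 0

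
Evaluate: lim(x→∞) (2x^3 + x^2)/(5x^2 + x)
This is an ∞/∞ indeterminate form.

Apply L'Hôpital's rule: differentiate numerator and denominator separately.
  f(x) = 2·x^3 + x^2   ⇒   f'(x) = 6·x^2 + 2·x
  g(x) = 5·x^2 + x   ⇒   g'(x) = 10·x + 1
  lim(x→∞) f'(x)/g'(x) = lim(x→∞) (6·x^2 + 2·x)/(10·x + 1)
  = ∞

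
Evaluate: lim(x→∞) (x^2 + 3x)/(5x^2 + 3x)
This is an ∞/∞ indeterminate form.

Apply L'Hôpital's rule: differentiate numerator and denominator separately.
  f(x) = x^2 + 3·x   ⇒   f'(x) = 2·x + 3
  g(x) = 5·x^2 + 3·x   ⇒   g'(x) = 10·x + 3
  lim(x→∞) f'(x)/g'(x) = lim(x→∞) (2·x + 3)/(10·x + 3)
  = 1/5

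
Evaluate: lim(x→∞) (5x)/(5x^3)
This is an ∞/∞ indeterminate form.

Apply L'Hôpital's rule: differentiate numerator and denominator separately.
  f(x) = 5·x   ⇒   f'(x) = 5
  g(x) = 5·x^3   ⇒   g'(x) = 15·x^2
  lim(x→∞) f'(x)/g'(x) = lim(x→∞) (5)/(15·x^2)
  = 0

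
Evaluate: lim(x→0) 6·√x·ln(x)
This is a 0·∞ indeterminate form.

Rewrite 0·∞ as a quotient (0/0 or ∞/∞ form), then apply L'Hôpital's rule:
  lim(x→0) 6·√x·ln(x) = 0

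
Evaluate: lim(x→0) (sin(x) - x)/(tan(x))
This is a 0/0 indeterminate form.

Apply L'Hôpital's rule: differentiate numerator and denominator separately.
  f(x) = -x + sin(x)   ⇒   f'(x) = cos(x) - 1
  g(x) = tan(x)   ⇒   g'(x) = tan(x)^2 + 1
  lim(x→0) f'(x)/g'(x) = lim(x→0) (cos(x) - 1)/(tan(x)^2 + 1)
  = 0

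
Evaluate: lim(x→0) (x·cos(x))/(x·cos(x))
This is a 0/0 indeterminate form.

Apply L'Hôpital's rule: differentiate numerator and denominator separately.
  f(x) = x·cos(x)   ⇒   f'(x) = -x·sin(x) + cos(x)
  g(x) = x·cos(x)   ⇒   g'(x) = -x·sin(x) + cos(x)
  lim(x→0) f'(x)/g'(x) = lim(x→0) (-x·sin(x) + cos(x))/(-x·sin(x) + cos(x))
  = 1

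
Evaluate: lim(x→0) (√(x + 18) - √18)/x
This is a standard limit.

Factor or rationalize the expression:
  lim(x→0) (√(x + 18) - √18)/x = sqrt(2)/12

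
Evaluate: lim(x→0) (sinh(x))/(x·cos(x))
This is a 0/0 indeterminate form.

Apply L'Hôpital's rule: differentiate numerator and denominator separately.
  f(x) = sinh(x)   ⇒   f'(x) = cosh(x)
  g(x) = x·cos(x)   ⇒   g'(x) = -x·sin(x) + cos(x)
  lim(x→0) f'(x)/g'(x) = lim(x→0) (cosh(x))/(-x·sin(x) + cos(x))
  = 1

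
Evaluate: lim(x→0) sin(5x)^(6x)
This is an exponential indeterminate form.

For exponential indeterminate forms, take the natural log:
  Let L = lim(x→0) sin(5x)^(6x)
  Then ln(L) = lim(x→0) [exponent × ln(base)]
  Evaluate using L'Hôpital or standard limits, then exponentiate.
  L = 1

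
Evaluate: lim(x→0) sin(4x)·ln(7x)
This is a 0·∞ indeterminate form.

Rewrite 0·∞ as a quotient (0/0 or ∞/∞ form), then apply L'Hôpital's rule:
  lim(x→0) sin(4x)·ln(7x) = 0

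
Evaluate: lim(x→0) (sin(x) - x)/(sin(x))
This is a 0/0 indeterminate form.

Apply L'Hôpital's rule: differentiate numerator and denominator separately.
  f(x) = -x + sin(x)   ⇒   f'(x) = cos(x) - 1
  g(x) = sin(x)   ⇒   g'(x) = cos(x)
  lim(x→0) f'(x)/g'(x) = lim(x→0) (cos(x) - 1)/(cos(x))
  = 0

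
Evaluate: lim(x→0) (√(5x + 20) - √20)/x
This is a standard limit.

Factor or rationalize the expression:
  lim(x→0) (√(5x + 20) - √20)/x = sqrt(5)/4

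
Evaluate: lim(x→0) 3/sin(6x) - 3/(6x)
This is an ∞-∞ indeterminate form.

Combine fractions or rationalize to convert ∞-∞ to 0/0 form:
  lim(x→0) 3/sin(6x) - 3/(6x) = 0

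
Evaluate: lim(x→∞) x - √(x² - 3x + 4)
This is an ∞-∞ indeterminate form.

Combine fractions or rationalize to convert ∞-∞ to 0/0 form:
  lim(x→∞) x - √(x² - 3x + 4) = 3/2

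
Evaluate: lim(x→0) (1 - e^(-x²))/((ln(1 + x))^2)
This is a 0/0 indeterminate form.

Apply L'Hôpital's rule: differentiate numerator and denominator separately.
  f(x) = 1 - e^(-x^2)   ⇒   f'(x) = 2·x·e^(-x^2)
  g(x) = ln(x + 1)^2   ⇒   g'(x) = 2·ln(x + 1)/(x + 1)
  lim(x→0) f'(x)/g'(x) = lim(x→0) (2·x·e^(-x^2))/(2·ln(x + 1)/(x + 1))
  = 1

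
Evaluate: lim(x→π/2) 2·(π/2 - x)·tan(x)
This is a 0·∞ indeterminate form.

Rewrite 0·∞ as a quotient (0/0 or ∞/∞ form), then apply L'Hôpital's rule:
  lim(x→π/2) 2·(π/2 - x)·tan(x) = 2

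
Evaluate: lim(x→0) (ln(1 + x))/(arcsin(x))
This is a 0/0 indeterminate form.

Apply L'Hôpital's rule: differentiate numerator and denominator separately.
  f(x) = ln(x + 1)   ⇒   f'(x) = 1/(x + 1)
  g(x) = asin(x)   ⇒   g'(x) = 1/sqrt(1 - x^2)
  lim(x→0) f'(x)/g'(x) = lim(x→0) (1/(x + 1))/(1/sqrt(1 - x^2))
  = 1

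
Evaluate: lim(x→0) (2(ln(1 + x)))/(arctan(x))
This is a 0/0 indeterminate form.

Apply L'Hôpital's rule: differentiate numerator and denominator separately.
  f(x) = 2·ln(x + 1)   ⇒   f'(x) = 2/(x + 1)
  g(x) = atan(x)   ⇒   g'(x) = 1/(x^2 + 1)
  lim(x→0) f'(x)/g'(x) = lim(x→0) (2/(x + 1))/(1/(x^2 + 1))
  = 2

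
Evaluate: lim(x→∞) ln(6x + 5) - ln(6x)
This is an ∞-∞ indeterminate form.

Combine fractions or rationalize to convert ∞-∞ to 0/0 form:
  lim(x→∞) ln(6x + 5) - ln(6x) = 0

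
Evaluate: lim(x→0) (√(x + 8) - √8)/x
This is a standard limit.

Factor or rationalize the expression:
  lim(x→0) (√(x + 8) - √8)/x = sqrt(2)/8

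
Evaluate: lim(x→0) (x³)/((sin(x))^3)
This is a 0/0 indeterminate form.

Apply L'Hôpital's rule: differentiate numerator and denominator separately.
  f(x) = x^3   ⇒   f'(x) = 3·x^2
  g(x) = sin(x)^3   ⇒   g'(x) = 3·sin(x)^2·cos(x)
  lim(x→0) f'(x)/g'(x) = lim(x→0) (3·x^2)/(3·sin(x)^2·cos(x))
  = 1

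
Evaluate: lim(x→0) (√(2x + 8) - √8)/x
This is a standard limit.

Factor or rationalize the expression:
  lim(x→0) (√(2x + 8) - √8)/x = sqrt(2)/4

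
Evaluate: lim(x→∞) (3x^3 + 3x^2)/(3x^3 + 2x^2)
This is an ∞/∞ indeterminate form.

Apply L'Hôpital's rule: differentiate numerator and denominator separately.
  f(x) = 3·x^3 + 3·x^2   ⇒   f'(x) = 9·x^2 + 6·x
  g(x) = 3·x^3 + 2·x^2   ⇒   g'(x) = 9·x^2 + 4·x
  lim(x→∞) f'(x)/g'(x) = lim(x→∞) (9·x^2 + 6·x)/(9·x^2 + 4·x)
  = 1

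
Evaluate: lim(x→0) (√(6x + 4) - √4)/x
This is a standard limit.

Factor or rationalize the expression:
  lim(x→0) (√(6x + 4) - √4)/x = 3/2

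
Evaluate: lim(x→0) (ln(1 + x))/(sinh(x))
This is a 0/0 indeterminate form.

Apply L'Hôpital's rule: differentiate numerator and denominator separately.
  f(x) = ln(x + 1)   ⇒   f'(x) = 1/(x + 1)
  g(x) = sinh(x)   ⇒   g'(x) = cosh(x)
  lim(x→0) f'(x)/g'(x) = lim(x→0) (1/(x + 1))/(cosh(x))
  = 1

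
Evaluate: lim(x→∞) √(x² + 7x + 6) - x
This is an ∞-∞ indeterminate form.

Combine fractions or rationalize to convert ∞-∞ to 0/0 form:
  lim(x→∞) √(x² + 7x + 6) - x = 7/2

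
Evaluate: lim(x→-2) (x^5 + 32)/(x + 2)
This is a standard limit.

Factor or rationalize the expression:
  lim(x→-2) (x^5 + 32)/(x + 2) = 80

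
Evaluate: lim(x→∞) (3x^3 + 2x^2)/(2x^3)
This is an ∞/∞ indeterminate form.

Apply L'Hôpital's rule: differentiate numerator and denominator separately.
  f(x) = 3·x^3 + 2·x^2   ⇒   f'(x) = 9·x^2 + 4·x
  g(x) = 2·x^3   ⇒   g'(x) = 6·x^2
  lim(x→∞) f'(x)/g'(x) = lim(x→∞) (9·x^2 + 4·x)/(6·x^2)
  = 3/2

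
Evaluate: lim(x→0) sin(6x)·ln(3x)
This is a 0·∞ indeterminate form.

Rewrite 0·∞ as a quotient (0/0 or ∞/∞ form), then apply L'Hôpital's rule:
  lim(x→0) sin(6x)·ln(3x) = 0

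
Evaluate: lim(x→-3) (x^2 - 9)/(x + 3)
This is a standard limit.

Factor or rationalize the expression:
  lim(x→-3) (x^2 - 9)/(x + 3) = -6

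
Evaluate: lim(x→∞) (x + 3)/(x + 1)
This is an ∞/∞ indeterminate form.

Apply L'Hôpital's rule: differentiate numerator and denominator separately.
  f(x) = x + 3   ⇒   f'(x) = 1
  g(x) = x + 1   ⇒   g'(x) = 1
  lim(x→∞) f'(x)/g'(x) = lim(x→∞) (1)/(1)
  = 1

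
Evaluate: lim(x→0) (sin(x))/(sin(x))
This is a 0/0 indeterminate form.

Apply L'Hôpital's rule: differentiate numerator and denominator separately.
  f(x) = sin(x)   ⇒   f'(x) = cos(x)
  g(x) = sin(x)   ⇒   g'(x) = cos(x)
  lim(x→0) f'(x)/g'(x) = lim(x→0) (cos(x))/(cos(x))
  = 1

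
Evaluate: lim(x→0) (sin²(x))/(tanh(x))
This is a 0/0 indeterminate form.

Apply L'Hôpital's rule: differentiate numerator and denominator separately.
  f(x) = sin(x)^2   ⇒   f'(x) = 2·sin(x)·cos(x)
  g(x) = tanh(x)   ⇒   g'(x) = 1 - tanh(x)^2
  lim(x→0) f'(x)/g'(x) = lim(x→0) (2·sin(x)·cos(x))/(1 - tanh(x)^2)
  = 0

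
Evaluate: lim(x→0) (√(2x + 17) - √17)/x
This is a standard limit.

Factor or rationalize the expression:
  lim(x→0) (√(2x + 17) - √17)/x = sqrt(17)/17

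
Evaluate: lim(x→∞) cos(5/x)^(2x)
This is an exponential indeterminate form.

For exponential indeterminate forms, take the natural log:
  Let L = lim(x→∞) cos(5/x)^(2x)
  Then ln(L) = lim(x→∞) [exponent × ln(base)]
  Evaluate using L'Hôpital or standard limits, then exponentiate.
  L = 1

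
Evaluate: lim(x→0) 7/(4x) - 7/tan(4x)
This is an ∞-∞ indeterminate form.

Combine fractions or rationalize to convert ∞-∞ to 0/0 form:
  lim(x→0) 7/(4x) - 7/tan(4x) = 0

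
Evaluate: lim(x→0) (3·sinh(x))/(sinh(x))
This is a 0/0 indeterminate form.

Apply L'Hôpital's rule: differentiate numerator and denominator separately.
  f(x) = 3·sinh(x)   ⇒   f'(x) = 3·cosh(x)
  g(x) = sinh(x)   ⇒   g'(x) = cosh(x)
  lim(x→0) f'(x)/g'(x) = lim(x→0) (3·cosh(x))/(cosh(x))
  = 3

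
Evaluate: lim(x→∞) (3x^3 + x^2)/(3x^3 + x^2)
This is an ∞/∞ indeterminate form.

Apply L'Hôpital's rule: differentiate numerator and denominator separately.
  f(x) = 3·x^3 + x^2   ⇒   f'(x) = 9·x^2 + 2·x
  g(x) = 3·x^3 + x^2   ⇒   g'(x) = 9·x^2 + 2·x
  lim(x→∞) f'(x)/g'(x) = lim(x→∞) (9·x^2 + 2·x)/(9·x^2 + 2·x)
  = 1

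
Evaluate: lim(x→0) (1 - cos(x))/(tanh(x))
This is a 0/0 indeterminate form.

Apply L'Hôpital's rule: differentiate numerator and denominator separately.
  f(x) = 1 - cos(x)   ⇒   f'(x) = sin(x)
  g(x) = tanh(x)   ⇒   g'(x) = 1 - tanh(x)^2
  lim(x→0) f'(x)/g'(x) = lim(x→0) (sin(x))/(1 - tanh(x)^2)
  = 0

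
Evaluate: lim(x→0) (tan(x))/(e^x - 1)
This is a 0/0 indeterminate form.

Apply L'Hôpital's rule: differentiate numerator and denominator separately.
  f(x) = tan(x)   ⇒   f'(x) = tan(x)^2 + 1
  g(x) = e^(x) - 1   ⇒   g'(x) = e^(x)
  lim(x→0) f'(x)/g'(x) = lim(x→0) (tan(x)^2 + 1)/(e^(x))
  = 1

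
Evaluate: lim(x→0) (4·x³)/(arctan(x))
This is a 0/0 indeterminate form.

Apply L'Hôpital's rule: differentiate numerator and denominator separately.
  f(x) = 4·x^3   ⇒   f'(x) = 12·x^2
  g(x) = atan(x)   ⇒   g'(x) = 1/(x^2 + 1)
  lim(x→0) f'(x)/g'(x) = lim(x→0) (12·x^2)/(1/(x^2 + 1))
  = 0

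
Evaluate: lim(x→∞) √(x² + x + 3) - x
This is an ∞-∞ indeterminate form.

Combine fractions or rationalize to convert ∞-∞ to 0/0 form:
  lim(x→∞) √(x² + x + 3) - x = 1/2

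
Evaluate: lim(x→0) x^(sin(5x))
This is an exponential indeterminate form.

For exponential indeterminate forms, take the natural log:
  Let L = lim(x→0) x^(sin(5x))
  Then ln(L) = lim(x→0) [exponent × ln(base)]
  Evaluate using L'Hôpital or standard limits, then exponentiate.
  L = 1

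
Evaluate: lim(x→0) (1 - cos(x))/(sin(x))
This is a 0/0 indeterminate form.

Apply L'Hôpital's rule: differentiate numerator and denominator separately.
  f(x) = 1 - cos(x)   ⇒   f'(x) = sin(x)
  g(x) = sin(x)   ⇒   g'(x) = cos(x)
  lim(x→0) f'(x)/g'(x) = lim(x→0) (sin(x))/(cos(x))
  = 0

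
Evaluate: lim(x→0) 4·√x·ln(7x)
This is a 0·∞ indeterminate form.

Rewrite 0·∞ as a quotient (0/0 or ∞/∞ form), then apply L'Hôpital's rule:
  lim(x→0) 4·√x·ln(7x) = 0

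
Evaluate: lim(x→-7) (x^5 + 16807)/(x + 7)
This is a standard limit.

Factor or rationalize the expression:
  lim(x→-7) (x^5 + 16807)/(x + 7) = 12005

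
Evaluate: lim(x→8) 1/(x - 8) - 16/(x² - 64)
This is an ∞-∞ indeterminate form.

Combine fractions or rationalize to convert ∞-∞ to 0/0 form:
  lim(x→8) 1/(x - 8) - 16/(x² - 64) = 1/16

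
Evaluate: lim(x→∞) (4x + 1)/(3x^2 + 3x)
This is an ∞/∞ indeterminate form.

Apply L'Hôpital's rule: differentiate numerator and denominator separately.
  f(x) = 4·x + 1   ⇒   f'(x) = 4
  g(x) = 3·x^2 + 3·x   ⇒   g'(x) = 6·x + 3
  lim(x→∞) f'(x)/g'(x) = lim(x→∞) (4)/(6·x + 3)
  = 0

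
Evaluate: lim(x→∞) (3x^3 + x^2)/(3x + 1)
This is an ∞/∞ indeterminate form.

Apply L'Hôpital's rule: differentiate numerator and denominator separately.
  f(x) = 3·x^3 + x^2   ⇒   f'(x) = 9·x^2 + 2·x
  g(x) = 3·x + 1   ⇒   g'(x) = 3
  lim(x→∞) f'(x)/g'(x) = lim(x→∞) (9·x^2 + 2·x)/(3)
  = ∞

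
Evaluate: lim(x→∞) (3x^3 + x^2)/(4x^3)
This is an ∞/∞ indeterminate form.

Apply L'Hôpital's rule: differentiate numerator and denominator separately.
  f(x) = 3·x^3 + x^2   ⇒   f'(x) = 9·x^2 + 2·x
  g(x) = 4·x^3   ⇒   g'(x) = 12·x^2
  lim(x→∞) f'(x)/g'(x) = lim(x→∞) (9·x^2 + 2·x)/(12·x^2)
  = 3/4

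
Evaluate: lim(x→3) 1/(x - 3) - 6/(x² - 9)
This is an ∞-∞ indeterminate form.

Combine fractions or rationalize to convert ∞-∞ to 0/0 form:
  lim(x→3) 1/(x - 3) - 6/(x² - 9) = 1/6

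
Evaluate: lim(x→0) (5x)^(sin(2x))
This is an exponential indeterminate form.

For exponential indeterminate forms, take the natural log:
  Let L = lim(x→0) (5x)^(sin(2x))
  Then ln(L) = lim(x→0) [exponent × ln(base)]
  Evaluate using L'Hôpital or standard limits, then exponentiate.
  L = 1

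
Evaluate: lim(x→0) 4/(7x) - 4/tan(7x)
This is an ∞-∞ indeterminate form.

Combine fractions or rationalize to convert ∞-∞ to 0/0 form:
  lim(x→0) 4/(7x) - 4/tan(7x) = 0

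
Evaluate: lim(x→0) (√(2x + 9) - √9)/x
This is a standard limit.

Factor or rationalize the expression:
  lim(x→0) (√(2x + 9) - √9)/x = 1/3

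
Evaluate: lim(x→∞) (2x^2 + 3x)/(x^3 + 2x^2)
This is an ∞/∞ indeterminate form.

Apply L'Hôpital's rule: differentiate numerator and denominator separately.
  f(x) = 2·x^2 + 3·x   ⇒   f'(x) = 4·x + 3
  g(x) = x^3 + 2·x^2   ⇒   g'(x) = 3·x^2 + 4·x
  lim(x→∞) f'(x)/g'(x) = lim(x→∞) (4·x + 3)/(3·x^2 + 4·x)
  = 0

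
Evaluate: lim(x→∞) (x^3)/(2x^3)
This is an ∞/∞ indeterminate form.

Apply L'Hôpital's rule: differentiate numerator and denominator separately.
  f(x) = x^3   ⇒   f'(x) = 3·x^2
  g(x) = 2·x^3   ⇒   g'(x) = 6·x^2
  lim(x→∞) f'(x)/g'(x) = lim(x→∞) (3·x^2)/(6·x^2)
  = 1/2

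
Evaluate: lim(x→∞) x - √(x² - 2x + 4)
This is an ∞-∞ indeterminate form.

Combine fractions or rationalize to convert ∞-∞ to 0/0 form:
  lim(x→∞) x - √(x² - 2x + 4) = 1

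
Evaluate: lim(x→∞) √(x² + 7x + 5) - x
This is an ∞-∞ indeterminate form.

Combine fractions or rationalize to convert ∞-∞ to 0/0 form:
  lim(x→∞) √(x² + 7x + 5) - x = 7/2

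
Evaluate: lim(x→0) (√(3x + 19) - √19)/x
This is a standard limit.

Factor or rationalize the expression:
  lim(x→0) (√(3x + 19) - √19)/x = 3·sqrt(19)/38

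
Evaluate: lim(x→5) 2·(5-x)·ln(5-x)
This is a 0·∞ indeterminate form.

Rewrite 0·∞ as a quotient (0/0 or ∞/∞ form), then apply L'Hôpital's rule:
  lim(x→5) 2·(5-x)·ln(5-x) = 0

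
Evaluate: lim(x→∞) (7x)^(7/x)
This is an exponential indeterminate form.

For exponential indeterminate forms, take the natural log:
  Let L = lim(x→∞) (7x)^(7/x)
  Then ln(L) = lim(x→∞) [exponent × ln(base)]
  Evaluate using L'Hôpital or standard limits, then exponentiate.
  L = 1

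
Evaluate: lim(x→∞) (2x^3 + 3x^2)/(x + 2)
This is an ∞/∞ indeterminate form.

Apply L'Hôpital's rule: differentiate numerator and denominator separately.
  f(x) = 2·x^3 + 3·x^2   ⇒   f'(x) = 6·x^2 + 6·x
  g(x) = x + 2   ⇒   g'(x) = 1
  lim(x→∞) f'(x)/g'(x) = lim(x→∞) (6·x^2 + 6·x)/(1)
  = ∞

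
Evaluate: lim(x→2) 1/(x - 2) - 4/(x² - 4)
This is an ∞-∞ indeterminate form.

Combine fractions or rationalize to convert ∞-∞ to 0/0 form:
  lim(x→2) 1/(x - 2) - 4/(x² - 4) = 1/4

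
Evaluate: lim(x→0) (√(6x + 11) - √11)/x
This is a standard limit.

Factor or rationalize the expression:
  lim(x→0) (√(6x + 11) - √11)/x = 3·sqrt(11)/11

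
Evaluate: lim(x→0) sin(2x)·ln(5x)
This is a 0·∞ indeterminate form.

Rewrite 0·∞ as a quotient (0/0 or ∞/∞ form), then apply L'Hôpital's rule:
  lim(x→0) sin(2x)·ln(5x) = 0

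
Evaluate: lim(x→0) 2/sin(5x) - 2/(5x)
This is an ∞-∞ indeterminate form.

Combine fractions or rationalize to convert ∞-∞ to 0/0 form:
  lim(x→0) 2/sin(5x) - 2/(5x) = 0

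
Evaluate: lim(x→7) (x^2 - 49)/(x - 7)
This is a standard limit.

Factor or rationalize the expression:
  lim(x→7) (x^2 - 49)/(x - 7) = 14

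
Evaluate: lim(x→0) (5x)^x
This is an exponential indeterminate form.

For exponential indeterminate forms, take the natural log:
  Let L = lim(x→0) (5x)^x
  Then ln(L) = lim(x→0) [exponent × ln(base)]
  Evaluate using L'Hôpital or standard limits, then exponentiate.
  L = 1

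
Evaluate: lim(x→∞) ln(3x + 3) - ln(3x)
This is an ∞-∞ indeterminate form.

Combine fractions or rationalize to convert ∞-∞ to 0/0 form:
  lim(x→∞) ln(3x + 3) - ln(3x) = 0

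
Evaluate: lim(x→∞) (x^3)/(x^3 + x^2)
This is an ∞/∞ indeterminate form.

Apply L'Hôpital's rule: differentiate numerator and denominator separately.
  f(x) = x^3   ⇒   f'(x) = 3·x^2
  g(x) = x^3 + x^2   ⇒   g'(x) = 3·x^2 + 2·x
  lim(x→∞) f'(x)/g'(x) = lim(x→∞) (3·x^2)/(3·x^2 + 2·x)
  = 1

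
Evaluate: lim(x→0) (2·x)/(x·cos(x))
This is a 0/0 indeterminate form.

Apply L'Hôpital's rule: differentiate numerator and denominator separately.
  f(x) = 2·x   ⇒   f'(x) = 2
  g(x) = x·cos(x)   ⇒   g'(x) = -x·sin(x) + cos(x)
  lim(x→0) f'(x)/g'(x) = lim(x→0) (2)/(-x·sin(x) + cos(x))
  = 2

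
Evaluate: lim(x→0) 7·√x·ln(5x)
This is a 0·∞ indeterminate form.

Rewrite 0·∞ as a quotient (0/0 or ∞/∞ form), then apply L'Hôpital's rule:
  lim(x→0) 7·√x·ln(5x) = 0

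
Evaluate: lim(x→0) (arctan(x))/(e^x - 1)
This is a 0/0 indeterminate form.

Apply L'Hôpital's rule: differentiate numerator and denominator separately.
  f(x) = atan(x)   ⇒   f'(x) = 1/(x^2 + 1)
  g(x) = e^(x) - 1   ⇒   g'(x) = e^(x)
  lim(x→0) f'(x)/g'(x) = lim(x→0) (1/(x^2 + 1))/(e^(x))
  = 1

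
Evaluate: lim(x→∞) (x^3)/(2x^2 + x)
This is an ∞/∞ indeterminate form.

Apply L'Hôpital's rule: differentiate numerator and denominator separately.
  f(x) = x^3   ⇒   f'(x) = 3·x^2
  g(x) = 2·x^2 + x   ⇒   g'(x) = 4·x + 1
  lim(x→∞) f'(x)/g'(x) = lim(x→∞) (3·x^2)/(4·x + 1)
  = ∞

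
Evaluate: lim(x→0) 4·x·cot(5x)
This is a 0·∞ indeterminate form.

Rewrite 0·∞ as a quotient (0/0 or ∞/∞ form), then apply L'Hôpital's rule:
  lim(x→0) 4·x·cot(5x) = 4/5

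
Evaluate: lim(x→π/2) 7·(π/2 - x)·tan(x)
This is a 0·∞ indeterminate form.

Rewrite 0·∞ as a quotient (0/0 or ∞/∞ form), then apply L'Hôpital's rule:
  lim(x→π/2) 7·(π/2 - x)·tan(x) = 7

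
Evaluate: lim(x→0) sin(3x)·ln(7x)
This is a 0·∞ indeterminate form.

Rewrite 0·∞ as a quotient (0/0 or ∞/∞ form), then apply L'Hôpital's rule:
  lim(x→0) sin(3x)·ln(7x) = 0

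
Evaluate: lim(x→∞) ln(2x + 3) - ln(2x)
This is an ∞-∞ indeterminate form.

Combine fractions or rationalize to convert ∞-∞ to 0/0 form:
  lim(x→∞) ln(2x + 3) - ln(2x) = 0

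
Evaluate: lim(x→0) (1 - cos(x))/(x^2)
This is a 0/0 indeterminate form.

Apply L'Hôpital's rule: differentiate numerator and denominator separately.
  f(x) = 1 - cos(x)   ⇒   f'(x) = sin(x)
  g(x) = x^2   ⇒   g'(x) = 2·x
  lim(x→0) f'(x)/g'(x) = lim(x→0) (sin(x))/(2·x)
  = 1/2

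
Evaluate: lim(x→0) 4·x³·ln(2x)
This is a 0·∞ indeterminate form.

Rewrite 0·∞ as a quotient (0/0 or ∞/∞ form), then apply L'Hôpital's rule:
  lim(x→0) 4·x³·ln(2x) = 0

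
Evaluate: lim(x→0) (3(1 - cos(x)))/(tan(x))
This is a 0/0 indeterminate form.

Apply L'Hôpital's rule: differentiate numerator and denominator separately.
  f(x) = 3 - 3·cos(x)   ⇒   f'(x) = 3·sin(x)
  g(x) = tan(x)   ⇒   g'(x) = tan(x)^2 + 1
  lim(x→0) f'(x)/g'(x) = lim(x→0) (3·sin(x))/(tan(x)^2 + 1)
  = 0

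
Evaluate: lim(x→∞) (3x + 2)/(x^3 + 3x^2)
This is an ∞/∞ indeterminate form.

Apply L'Hôpital's rule: differentiate numerator and denominator separately.
  f(x) = 3·x + 2   ⇒   f'(x) = 3
  g(x) = x^3 + 3·x^2   ⇒   g'(x) = 3·x^2 + 6·x
  lim(x→∞) f'(x)/g'(x) = lim(x→∞) (3)/(3·x^2 + 6·x)
  = 0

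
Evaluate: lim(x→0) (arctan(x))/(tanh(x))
This is a 0/0 indeterminate form.

Apply L'Hôpital's rule: differentiate numerator and denominator separately.
  f(x) = atan(x)   ⇒   f'(x) = 1/(x^2 + 1)
  g(x) = tanh(x)   ⇒   g'(x) = 1 - tanh(x)^2
  lim(x→0) f'(x)/g'(x) = lim(x→0) (1/(x^2 + 1))/(1 - tanh(x)^2)
  = 1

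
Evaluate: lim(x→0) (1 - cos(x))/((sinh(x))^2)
This is a 0/0 indeterminate form.

Apply L'Hôpital's rule: differentiate numerator and denominator separately.
  f(x) = 1 - cos(x)   ⇒   f'(x) = sin(x)
  g(x) = sinh(x)^2   ⇒   g'(x) = 2·sinh(x)·cosh(x)
  lim(x→0) f'(x)/g'(x) = lim(x→0) (sin(x))/(2·sinh(x)·cosh(x))
  = 1/2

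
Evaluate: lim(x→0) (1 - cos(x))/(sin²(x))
This is a 0/0 indeterminate form.

Apply L'Hôpital's rule: differentiate numerator and denominator separately.
  f(x) = 1 - cos(x)   ⇒   f'(x) = sin(x)
  g(x) = sin(x)^2   ⇒   g'(x) = 2·sin(x)·cos(x)
  lim(x→0) f'(x)/g'(x) = lim(x→0) (sin(x))/(2·sin(x)·cos(x))
  = 1/2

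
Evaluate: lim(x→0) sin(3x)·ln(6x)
This is a 0·∞ indeterminate form.

Rewrite 0·∞ as a quotient (0/0 or ∞/∞ form), then apply L'Hôpital's rule:
  lim(x→0) sin(3x)·ln(6x) = 0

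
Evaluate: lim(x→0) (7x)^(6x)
This is an exponential indeterminate form.

For exponential indeterminate forms, take the natural log:
  Let L = lim(x→0) (7x)^(6x)
  Then ln(L) = lim(x→0) [exponent × ln(base)]
  Evaluate using L'Hôpital or standard limits, then exponentiate.
  L = 1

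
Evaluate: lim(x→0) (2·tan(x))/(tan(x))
This is a 0/0 indeterminate form.

Apply L'Hôpital's rule: differentiate numerator and denominator separately.
  f(x) = 2·tan(x)   ⇒   f'(x) = 2·tan(x)^2 + 2
  g(x) = tan(x)   ⇒   g'(x) = tan(x)^2 + 1
  lim(x→0) f'(x)/g'(x) = lim(x→0) (2·tan(x)^2 + 2)/(tan(x)^2 + 1)
  = 2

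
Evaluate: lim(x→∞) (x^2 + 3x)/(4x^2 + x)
This is an ∞/∞ indeterminate form.

Apply L'Hôpital's rule: differentiate numerator and denominator separately.
  f(x) = x^2 + 3·x   ⇒   f'(x) = 2·x + 3
  g(x) = 4·x^2 + x   ⇒   g'(x) = 8·x + 1
  lim(x→∞) f'(x)/g'(x) = lim(x→∞) (2·x + 3)/(8·x + 1)
  = 1/4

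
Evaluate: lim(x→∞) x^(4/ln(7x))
This is an exponential indeterminate form.

For exponential indeterminate forms, take the natural log:
  Let L = lim(x→∞) x^(4/ln(7x))
  Then ln(L) = lim(x→∞) [exponent × ln(base)]
  Evaluate using L'Hôpital or standard limits, then exponentiate.
  L = e^(4)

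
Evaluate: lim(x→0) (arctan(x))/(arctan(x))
This is a 0/0 indeterminate form.

Apply L'Hôpital's rule: differentiate numerator and denominator separately.
  f(x) = atan(x)   ⇒   f'(x) = 1/(x^2 + 1)
  g(x) = atan(x)   ⇒   g'(x) = 1/(x^2 + 1)
  lim(x→0) f'(x)/g'(x) = lim(x→0) (1/(x^2 + 1))/(1/(x^2 + 1))
  = 1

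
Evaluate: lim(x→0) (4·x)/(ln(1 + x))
This is a 0/0 indeterminate form.

Apply L'Hôpital's rule: differentiate numerator and denominator separately.
  f(x) = 4·x   ⇒   f'(x) = 4
  g(x) = ln(x + 1)   ⇒   g'(x) = 1/(x + 1)
  lim(x→0) f'(x)/g'(x) = lim(x→0) (4)/(1/(x + 1))
  = 4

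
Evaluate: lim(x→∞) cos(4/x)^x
This is an exponential indeterminate form.

For exponential indeterminate forms, take the natural log:
  Let L = lim(x→∞) cos(4/x)^x
  Then ln(L) = lim(x→∞) [exponent × ln(base)]
  Evaluate using L'Hôpital or standard limits, then exponentiate.
  L = 1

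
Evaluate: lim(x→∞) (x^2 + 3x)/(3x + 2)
This is an ∞/∞ indeterminate form.

Apply L'Hôpital's rule: differentiate numerator and denominator separately.
  f(x) = x^2 + 3·x   ⇒   f'(x) = 2·x + 3
  g(x) = 3·x + 2   ⇒   g'(x) = 3
  lim(x→∞) f'(x)/g'(x) = lim(x→∞) (2·x + 3)/(3)
  = ∞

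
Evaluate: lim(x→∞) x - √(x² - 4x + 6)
This is an ∞-∞ indeterminate form.

Combine fractions or rationalize to convert ∞-∞ to 0/0 form:
  lim(x→∞) x - √(x² - 4x + 6) = 2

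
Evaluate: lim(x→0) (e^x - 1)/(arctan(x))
This is a 0/0 indeterminate form.

Apply L'Hôpital's rule: differentiate numerator and denominator separately.
  f(x) = e^(x) - 1   ⇒   f'(x) = e^(x)
  g(x) = atan(x)   ⇒   g'(x) = 1/(x^2 + 1)
  lim(x→0) f'(x)/g'(x) = lim(x→0) (e^(x))/(1/(x^2 + 1))
  = 1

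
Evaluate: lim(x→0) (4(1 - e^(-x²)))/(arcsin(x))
This is a 0/0 indeterminate form.

Apply L'Hôpital's rule: differentiate numerator and denominator separately.
  f(x) = 4 - 4·e^(-x^2)   ⇒   f'(x) = 8·x·e^(-x^2)
  g(x) = asin(x)   ⇒   g'(x) = 1/sqrt(1 - x^2)
  lim(x→0) f'(x)/g'(x) = lim(x→0) (8·x·e^(-x^2))/(1/sqrt(1 - x^2))
  = 0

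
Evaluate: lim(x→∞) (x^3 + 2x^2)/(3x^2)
This is an ∞/∞ indeterminate form.

Apply L'Hôpital's rule: differentiate numerator and denominator separately.
  f(x) = x^3 + 2·x^2   ⇒   f'(x) = 3·x^2 + 4·x
  g(x) = 3·x^2   ⇒   g'(x) = 6·x
  lim(x→∞) f'(x)/g'(x) = lim(x→∞) (3·x^2 + 4·x)/(6·x)
  = ∞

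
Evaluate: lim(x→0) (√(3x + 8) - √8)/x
This is a standard limit.

Factor or rationalize the expression:
  lim(x→0) (√(3x + 8) - √8)/x = 3·sqrt(2)/8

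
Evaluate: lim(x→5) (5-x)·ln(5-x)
This is a 0·∞ indeterminate form.

Rewrite 0·∞ as a quotient (0/0 or ∞/∞ form), then apply L'Hôpital's rule:
  lim(x→5) (5-x)·ln(5-x) = 0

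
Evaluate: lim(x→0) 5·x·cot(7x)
This is a 0·∞ indeterminate form.

Rewrite 0·∞ as a quotient (0/0 or ∞/∞ form), then apply L'Hôpital's rule:
  lim(x→0) 5·x·cot(7x) = 5/7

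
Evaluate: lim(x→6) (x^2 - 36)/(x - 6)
This is a standard limit.

Factor or rationalize the expression:
  lim(x→6) (x^2 - 36)/(x - 6) = 12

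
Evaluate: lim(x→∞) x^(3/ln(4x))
This is an exponential indeterminate form.

For exponential indeterminate forms, take the natural log:
  Let L = lim(x→∞) x^(3/ln(4x))
  Then ln(L) = lim(x→∞) [exponent × ln(base)]
  Evaluate using L'Hôpital or standard limits, then exponentiate.
  L = e^(3)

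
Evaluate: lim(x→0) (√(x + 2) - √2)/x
This is a standard limit.

Factor or rationalize the expression:
  lim(x→0) (√(x + 2) - √2)/x = sqrt(2)/4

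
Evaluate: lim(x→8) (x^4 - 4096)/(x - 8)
This is a standard limit.

Factor or rationalize the expression:
  lim(x→8) (x^4 - 4096)/(x - 8) = 2048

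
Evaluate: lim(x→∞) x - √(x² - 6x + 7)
This is an ∞-∞ indeterminate form.

Combine fractions or rationalize to convert ∞-∞ to 0/0 form:
  lim(x→∞) x - √(x² - 6x + 7) = 3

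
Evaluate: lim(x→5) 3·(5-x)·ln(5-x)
This is a 0·∞ indeterminate form.

Rewrite 0·∞ as a quotient (0/0 or ∞/∞ form), then apply L'Hôpital's rule:
  lim(x→5) 3·(5-x)·ln(5-x) = 0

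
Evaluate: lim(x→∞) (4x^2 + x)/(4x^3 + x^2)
This is an ∞/∞ indeterminate form.

Apply L'Hôpital's rule: differentiate numerator and denominator separately.
  f(x) = 4·x^2 + x   ⇒   f'(x) = 8·x + 1
  g(x) = 4·x^3 + x^2   ⇒   g'(x) = 12·x^2 + 2·x
  lim(x→∞) f'(x)/g'(x) = lim(x→∞) (8·x + 1)/(12·x^2 + 2·x)
  = 0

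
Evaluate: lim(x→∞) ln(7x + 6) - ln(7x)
This is an ∞-∞ indeterminate form.

Combine fractions or rationalize to convert ∞-∞ to 0/0 form:
  lim(x→∞) ln(7x + 6) - ln(7x) = 0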